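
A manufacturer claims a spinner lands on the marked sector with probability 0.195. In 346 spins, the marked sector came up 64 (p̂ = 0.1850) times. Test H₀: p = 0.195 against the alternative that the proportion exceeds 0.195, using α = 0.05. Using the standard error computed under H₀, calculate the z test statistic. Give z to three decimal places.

p̂ = 64/346 = 0.18497.
SE = √(p₀(1−p₀)/n) = √(0.15698/346) = 0.02130.
z = (0.18497 − 0.195)/0.02130 = -0.01003/0.02130 = -0.471.
p-value = P(Z > -0.471) ≈ 0.6811. With α = 0.05, fail to reject H₀.

z = -0.471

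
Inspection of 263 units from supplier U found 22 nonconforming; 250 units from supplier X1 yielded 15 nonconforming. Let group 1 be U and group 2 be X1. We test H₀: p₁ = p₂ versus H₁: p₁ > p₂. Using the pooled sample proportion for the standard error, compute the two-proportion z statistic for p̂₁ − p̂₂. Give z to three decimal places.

z = 1.035

p̂₁ = 22/263 = 0.08365, p̂₂ = 15/250 = 0.06000.
Pooled p̂ = (22+15)/(263+250) = 37/513 = 0.07212.
SE = √(p̂(1−p̂)(1/n₁+1/n₂)) = √(0.07212·0.92788·0.00780228) = √(0.00052215) = 0.02285.
z = (0.08365 − 0.06000)/0.02285 = 0.02365/0.02285 = 1.035.
p-value = P(Z > 1.035) ≈ 0.1503.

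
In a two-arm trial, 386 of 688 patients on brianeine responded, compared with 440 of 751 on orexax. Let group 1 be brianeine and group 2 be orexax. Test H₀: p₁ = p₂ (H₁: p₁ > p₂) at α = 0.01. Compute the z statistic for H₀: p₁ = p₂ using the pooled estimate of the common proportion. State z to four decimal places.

p̂₁ = 386/688 ≈ 0.561047, p̂₂ = 440/751 ≈ 0.585885.
Pooled p̂ = (386+440)/(688+751) = 826/1439 = 0.574010.
SE = √(p̂(1−p̂)(1/n₁+1/n₂)) = √(0.574010·0.425990·0.00278505) = √(0.000681007) = 0.026096.
z = (0.561047 − 0.585885)/0.026096 = -0.024838/0.026096 = -0.9518.
p-value = P(Z > -0.952) ≈ 0.8294. With α = 0.01, fail to reject H₀.

z = -0.9518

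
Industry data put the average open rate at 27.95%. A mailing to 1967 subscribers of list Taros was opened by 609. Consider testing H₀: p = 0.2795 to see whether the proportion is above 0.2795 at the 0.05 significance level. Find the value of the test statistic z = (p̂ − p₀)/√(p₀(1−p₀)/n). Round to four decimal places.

p̂ = 609/1967 ≈ 0.30960854.
SE = √(p₀(1−p₀)/n) = √(0.20138/1967) = 0.01011826.
z = (0.30960854 − 0.2795)/0.01011826 = 0.03010854/0.01011826 = 2.9757.
p-value = P(Z > 2.976) ≈ 0.0015, so at α = 0.05 we reject H₀.

z = 2.9757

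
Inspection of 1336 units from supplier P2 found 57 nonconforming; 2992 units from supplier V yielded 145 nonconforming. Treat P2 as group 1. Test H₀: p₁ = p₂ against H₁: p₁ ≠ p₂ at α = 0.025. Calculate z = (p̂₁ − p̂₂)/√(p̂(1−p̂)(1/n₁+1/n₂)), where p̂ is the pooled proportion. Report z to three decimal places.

z = -0.835

p̂₁ = 57/1336 ≈ 0.042665, p̂₂ = 145/2992 ≈ 0.048463.
Pooled p̂ = (57+145)/(1336+2992) = 202/4328 = 0.046673.
SE = √(p̂(1−p̂)(1/n₁+1/n₂)) = √(0.046673·0.953327·0.00108273) = √(4.81754e-05) = 0.006941.
z = (0.042665 − 0.048463)/0.006941 = -0.005798/0.006941 = -0.835.
p-value = 2·P(Z > 0.835) ≈ 0.4035, so at α = 0.025 we fail to reject H₀.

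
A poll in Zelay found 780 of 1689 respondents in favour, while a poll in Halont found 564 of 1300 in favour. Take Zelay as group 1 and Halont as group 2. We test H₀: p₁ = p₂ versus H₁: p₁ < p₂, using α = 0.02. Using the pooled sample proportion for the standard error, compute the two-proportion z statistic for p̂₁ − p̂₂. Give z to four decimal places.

p̂₁ = 780/1689 = 0.461812, p̂₂ = 564/1300 = 0.433846.
Pooled p̂ = (780+564)/(1689+1300) = 1344/2989 = 0.449649.
SE = √(0.247465 × 0.0013613) = 0.018354.
z = (0.461812 − 0.433846)/0.018354 = 0.027966/0.018354 = 1.5237.
p-value = P(Z < 1.524) ≈ 0.9362; since p > α = 0.02, fail to reject H₀.

z = 1.5237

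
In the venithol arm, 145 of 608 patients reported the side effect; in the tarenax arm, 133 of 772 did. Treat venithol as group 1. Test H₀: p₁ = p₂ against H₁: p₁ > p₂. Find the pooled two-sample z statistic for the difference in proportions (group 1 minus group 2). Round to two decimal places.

z = 3.04

p̂₁ = 145/608 ≈ 0.23849, p̂₂ = 133/772 ≈ 0.17228.
Pooled p̂ = (145+133)/(608+772) = 278/1380 = 0.20145.
SE = √(p̂(1−p̂)(1/n₁+1/n₂)) = √(0.20145·0.79855·0.00294007) = √(0.000472962) = 0.02175.
z = (0.23849 − 0.17228)/0.02175 = 0.06621/0.02175 = 3.04.
p-value = P(Z > 3.044) ≈ 0.0012.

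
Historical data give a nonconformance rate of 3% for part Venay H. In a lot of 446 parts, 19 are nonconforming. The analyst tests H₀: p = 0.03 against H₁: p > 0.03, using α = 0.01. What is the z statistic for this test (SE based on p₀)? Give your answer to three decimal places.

z = 1.560

p̂ = 19/446 = 0.042601.
Standard error under H₀: √(0.03×0.97/446) = 0.008078.
z = (0.042601 − 0.03)/0.008078 = 0.012601/0.008078 = 1.560.
p-value = P(Z > 1.560) ≈ 0.0594, so at α = 0.01 we fail to reject H₀.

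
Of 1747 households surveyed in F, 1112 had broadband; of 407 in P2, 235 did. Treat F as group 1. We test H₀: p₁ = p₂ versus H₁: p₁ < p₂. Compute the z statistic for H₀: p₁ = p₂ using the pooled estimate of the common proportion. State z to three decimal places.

p̂₁ = 1112/1747 ≈ 0.63652, p̂₂ = 235/407 ≈ 0.57740.
Pooled p̂ = (1112+235)/(1747+407) = 1347/2154 = 0.62535.
SE = √(p̂(1−p̂)(1/n₁+1/n₂)) = √(0.62535·0.37465·0.00302941) = √(0.000709754) = 0.02664.
z = (0.63652 − 0.57740)/0.02664 = 0.05912/0.02664 = 2.219.
p-value = P(Z < 2.219) ≈ 0.9868.

z = 2.219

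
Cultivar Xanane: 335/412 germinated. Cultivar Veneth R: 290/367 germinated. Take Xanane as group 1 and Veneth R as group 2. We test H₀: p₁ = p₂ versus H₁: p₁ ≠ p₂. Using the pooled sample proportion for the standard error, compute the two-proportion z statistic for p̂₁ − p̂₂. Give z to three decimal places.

p̂₁ = 335/412 ≈ 0.81311, p̂₂ = 290/367 ≈ 0.79019.
Pooled p̂ = (335+290)/(412+367) = 625/779 = 0.80231.
SE = √(p̂(1−p̂)(1/n₁+1/n₂)) = √(0.80231·0.19769·0.00515198) = √(0.000817147) = 0.02859.
z = (0.81311 − 0.79019)/0.02859 = 0.02292/0.02859 = 0.802.

z = 0.802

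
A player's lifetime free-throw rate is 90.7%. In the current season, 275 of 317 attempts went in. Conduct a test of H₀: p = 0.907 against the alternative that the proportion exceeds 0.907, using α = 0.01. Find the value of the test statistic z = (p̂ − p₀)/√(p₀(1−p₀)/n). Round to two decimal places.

p̂ = 275/317 = 0.8675.
Under H₀, SE = √(0.907·0.093/317) = √(0.000266091) = 0.0163.
z = (0.8675 − 0.907)/0.0163 = -0.0395/0.0163 = -2.42.
p-value = P(Z > -2.421) ≈ 0.9923. With α = 0.01, fail to reject H₀.

z = -2.42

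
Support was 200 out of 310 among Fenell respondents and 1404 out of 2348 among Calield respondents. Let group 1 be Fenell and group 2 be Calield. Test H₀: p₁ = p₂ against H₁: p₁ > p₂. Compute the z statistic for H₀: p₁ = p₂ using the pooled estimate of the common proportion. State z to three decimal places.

z = 1.597

p̂₁ = 200/310 = 0.64516, p̂₂ = 1404/2348 = 0.59796.
Pooled p̂ = (200+1404)/(310+2348) = 1604/2658 = 0.60346.
SE = √(0.239296 × 0.0036517) = 0.02956.
z = (0.64516 − 0.59796)/0.02956 = 0.04720/0.02956 = 1.597.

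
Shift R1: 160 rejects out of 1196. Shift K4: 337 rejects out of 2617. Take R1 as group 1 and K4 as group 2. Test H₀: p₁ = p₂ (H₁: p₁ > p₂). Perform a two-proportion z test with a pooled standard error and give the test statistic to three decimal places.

p̂₁ = 160/1196 ≈ 0.13378, p̂₂ = 337/2617 ≈ 0.12877.
Pooled p̂ = (160+337)/(1196+2617) = 497/3813 = 0.13034.
SE = √(0.113354 × 0.00121824) = 0.01175.
z = (0.13378 − 0.12877)/0.01175 = 0.00501/0.01175 = 0.426.
p-value = P(Z > 0.426) ≈ 0.3351.

z = 0.426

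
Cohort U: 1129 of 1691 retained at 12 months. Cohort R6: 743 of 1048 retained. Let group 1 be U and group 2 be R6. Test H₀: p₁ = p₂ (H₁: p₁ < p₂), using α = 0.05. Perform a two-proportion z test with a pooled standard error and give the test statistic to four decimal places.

z = -2.2595

p̂₁ = 1129/1691 ≈ 0.667652, p̂₂ = 743/1048 ≈ 0.708969.
Pooled p̂ = (1129+743)/(1691+1048) = 1872/2739 = 0.683461.
SE = √(0.216342 × 0.00154556) = 0.018286.
z = (0.667652 − 0.708969)/0.018286 = -0.041317/0.018286 = -2.2595.
p-value = P(Z < -2.260) ≈ 0.0119; since p < α = 0.05, reject H₀.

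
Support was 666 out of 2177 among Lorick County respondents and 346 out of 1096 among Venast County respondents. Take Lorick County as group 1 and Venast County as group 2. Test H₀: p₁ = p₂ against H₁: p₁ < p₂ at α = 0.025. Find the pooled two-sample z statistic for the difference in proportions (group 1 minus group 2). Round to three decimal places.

z = -0.571

p̂₁ = 666/2177 = 0.305926, p̂₂ = 346/1096 = 0.315693.
Pooled p̂ = (666+346)/(2177+1096) = 1012/3273 = 0.309196.
SE = √(p̂(1−p̂)(1/n₁+1/n₂)) = √(0.309196·0.690804·0.00137176) = √(0.000292999) = 0.017117.
z = (0.305926 − 0.315693)/0.017117 = -0.009767/0.017117 = -0.571.
p-value = P(Z < -0.571) ≈ 0.2841, so at α = 0.025 we fail to reject H₀.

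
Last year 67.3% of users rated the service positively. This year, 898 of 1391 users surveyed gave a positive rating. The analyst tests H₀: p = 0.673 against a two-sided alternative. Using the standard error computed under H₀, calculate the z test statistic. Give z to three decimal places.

p̂ = 898/1391 = 0.64558.
Under H₀, SE = √(0.673·0.327/1391) = √(0.000158211) = 0.01258.
z = (0.64558 − 0.673)/0.01258 = -0.02742/0.01258 = -2.180.

z = -2.180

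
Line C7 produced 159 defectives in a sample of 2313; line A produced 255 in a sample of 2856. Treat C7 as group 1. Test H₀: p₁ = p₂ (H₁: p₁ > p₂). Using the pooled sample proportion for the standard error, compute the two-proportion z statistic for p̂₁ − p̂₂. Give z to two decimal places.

z = -2.71

p̂₁ = 159/2313 ≈ 0.0687, p̂₂ = 255/2856 ≈ 0.0893.
Pooled p̂ = (159+255)/(2313+2856) = 414/5169 = 0.0801.
SE = √(0.073678 × 0.000782479) = 0.0076.
z = (0.0687 − 0.0893)/0.0076 = -0.0206/0.0076 = -2.71.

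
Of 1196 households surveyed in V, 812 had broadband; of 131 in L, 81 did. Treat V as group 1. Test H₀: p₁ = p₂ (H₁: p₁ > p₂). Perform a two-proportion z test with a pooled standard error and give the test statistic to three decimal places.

z = 1.404

p̂₁ = 812/1196 ≈ 0.67893, p̂₂ = 81/131 ≈ 0.61832.
Pooled p̂ = (812+81)/(1196+131) = 893/1327 = 0.67295.
SE = √(p̂(1−p̂)(1/n₁+1/n₂)) = √(0.67295·0.32705·0.00846971) = √(0.00186409) = 0.04318.
z = (0.67893 − 0.61832)/0.04318 = 0.06061/0.04318 = 1.404.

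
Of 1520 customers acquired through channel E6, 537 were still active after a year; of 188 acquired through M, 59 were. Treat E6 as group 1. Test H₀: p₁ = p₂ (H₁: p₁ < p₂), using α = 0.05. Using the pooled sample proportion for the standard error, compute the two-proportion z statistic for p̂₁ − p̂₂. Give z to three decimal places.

p̂₁ = 537/1520 = 0.35329, p̂₂ = 59/188 = 0.31383.
Pooled p̂ = (537+59)/(1520+188) = 596/1708 = 0.34895.
SE = √(p̂(1−p̂)(1/n₁+1/n₂)) = √(0.34895·0.65105·0.00597704) = √(0.00135788) = 0.03685.
z = (0.35329 − 0.31383)/0.03685 = 0.03946/0.03685 = 1.071.
p-value = P(Z < 1.071) ≈ 0.8579, so at α = 0.05 we fail to reject H₀.

z = 1.071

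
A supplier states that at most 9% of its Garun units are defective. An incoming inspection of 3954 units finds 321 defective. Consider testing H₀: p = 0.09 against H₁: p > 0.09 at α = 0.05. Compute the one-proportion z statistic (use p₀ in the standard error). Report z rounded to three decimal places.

z = -1.937

p̂ = 321/3954 = 0.081184.
Under H₀, SE = √(0.09·0.91/3954) = √(2.07132e-05) = 0.004551.
z = (0.081184 − 0.09)/0.004551 = -0.008816/0.004551 = -1.937.
p-value = P(Z > -1.937) ≈ 0.9736, so at α = 0.05 we fail to reject H₀.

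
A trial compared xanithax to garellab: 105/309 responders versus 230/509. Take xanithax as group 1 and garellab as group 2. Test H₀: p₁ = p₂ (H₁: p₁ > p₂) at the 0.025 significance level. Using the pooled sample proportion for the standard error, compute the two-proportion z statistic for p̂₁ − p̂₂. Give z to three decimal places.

p̂₁ = 105/309 ≈ 0.33981, p̂₂ = 230/509 ≈ 0.45187.
Pooled p̂ = (105+230)/(309+509) = 335/818 = 0.40954.
SE = √(p̂(1−p̂)(1/n₁+1/n₂)) = √(0.40954·0.59046·0.00520088) = √(0.00125766) = 0.03546.
z = (0.33981 − 0.45187)/0.03546 = -0.11206/0.03546 = -3.160.
p-value = P(Z > -3.160) ≈ 0.9992. With α = 0.025, fail to reject H₀.

z = -3.160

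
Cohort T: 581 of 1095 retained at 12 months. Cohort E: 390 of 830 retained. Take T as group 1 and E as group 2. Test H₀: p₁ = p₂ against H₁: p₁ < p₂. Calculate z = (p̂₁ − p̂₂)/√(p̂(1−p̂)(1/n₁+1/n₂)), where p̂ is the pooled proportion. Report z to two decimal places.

p̂₁ = 581/1095 ≈ 0.5306, p̂₂ = 390/830 ≈ 0.4699.
Pooled p̂ = (581+390)/(1095+830) = 971/1925 = 0.5044.
SE = √(p̂(1−p̂)(1/n₁+1/n₂)) = √(0.5044·0.4956·0.00211806) = √(0.000529474) = 0.0230.
z = (0.5306 − 0.4699)/0.0230 = 0.0607/0.0230 = 2.64.

z = 2.64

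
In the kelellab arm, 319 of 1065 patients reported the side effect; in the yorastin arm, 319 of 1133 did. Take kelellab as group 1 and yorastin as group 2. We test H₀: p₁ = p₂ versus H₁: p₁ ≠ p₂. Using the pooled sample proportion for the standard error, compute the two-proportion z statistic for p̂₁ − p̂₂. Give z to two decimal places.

p̂₁ = 319/1065 ≈ 0.29953, p̂₂ = 319/1133 ≈ 0.28155.
Pooled p̂ = (319+319)/(1065+1133) = 638/2198 = 0.29026.
SE = √(0.206011 × 0.00182158) = 0.01937.
z = (0.29953 − 0.28155)/0.01937 = 0.01798/0.01937 = 0.93.
p-value = 2·P(Z > 0.928) ≈ 0.3534.

z = 0.93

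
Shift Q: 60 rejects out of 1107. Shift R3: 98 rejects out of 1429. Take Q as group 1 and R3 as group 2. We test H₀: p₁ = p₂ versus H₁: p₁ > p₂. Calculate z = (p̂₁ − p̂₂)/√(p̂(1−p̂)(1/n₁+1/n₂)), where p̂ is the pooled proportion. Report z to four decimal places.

p̂₁ = 60/1107 ≈ 0.0542005, p̂₂ = 98/1429 ≈ 0.0685794.
Pooled p̂ = (60+98)/(1107+1429) = 158/2536 = 0.0623028.
SE = √(0.0584212 × 0.00160313) = 0.0096777.
z = (0.0542005 − 0.0685794)/0.0096777 = -0.0143789/0.0096777 = -1.4858.
p-value = P(Z > -1.486) ≈ 0.9313.

z = -1.4858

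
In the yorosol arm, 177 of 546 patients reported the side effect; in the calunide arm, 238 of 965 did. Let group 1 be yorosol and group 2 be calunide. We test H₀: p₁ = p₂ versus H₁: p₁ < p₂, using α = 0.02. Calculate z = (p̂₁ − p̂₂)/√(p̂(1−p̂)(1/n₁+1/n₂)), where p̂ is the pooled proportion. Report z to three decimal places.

z = 3.244

p̂₁ = 177/546 ≈ 0.324176, p̂₂ = 238/965 ≈ 0.246632.
Pooled p̂ = (177+238)/(546+965) = 415/1511 = 0.274653.
SE = √(p̂(1−p̂)(1/n₁+1/n₂)) = √(0.274653·0.725347·0.00286777) = √(0.000571313) = 0.023902.
z = (0.324176 − 0.246632)/0.023902 = 0.077544/0.023902 = 3.244.
p-value = P(Z < 3.244) ≈ 0.9994. With α = 0.02, fail to reject H₀.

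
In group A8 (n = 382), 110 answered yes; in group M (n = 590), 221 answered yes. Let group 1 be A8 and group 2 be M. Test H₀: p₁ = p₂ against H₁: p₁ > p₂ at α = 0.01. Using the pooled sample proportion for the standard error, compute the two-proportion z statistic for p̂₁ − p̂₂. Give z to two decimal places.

z = -2.78

p̂₁ = 110/382 = 0.2880, p̂₂ = 221/590 = 0.3746.
Pooled p̂ = (110+221)/(382+590) = 331/972 = 0.3405.
SE = √(p̂(1−p̂)(1/n₁+1/n₂)) = √(0.3405·0.6595·0.00431272) = √(0.000968511) = 0.0311.
z = (0.2880 − 0.3746)/0.0311 = -0.0866/0.0311 = -2.78.
p-value = P(Z > -2.783) ≈ 0.9973. With α = 0.01, fail to reject H₀.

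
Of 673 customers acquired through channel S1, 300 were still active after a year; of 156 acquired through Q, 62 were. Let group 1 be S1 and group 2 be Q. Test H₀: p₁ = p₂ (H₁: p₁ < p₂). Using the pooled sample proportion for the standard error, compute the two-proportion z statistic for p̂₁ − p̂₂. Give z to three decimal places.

z = 1.097

p̂₁ = 300/673 = 0.44577, p̂₂ = 62/156 = 0.39744.
Pooled p̂ = (300+62)/(673+156) = 362/829 = 0.43667.
SE = √(p̂(1−p̂)(1/n₁+1/n₂)) = √(0.43667·0.56333·0.00789614) = √(0.00194237) = 0.04407.
z = (0.44577 − 0.39744)/0.04407 = 0.04833/0.04407 = 1.097.
p-value = P(Z < 1.097) ≈ 0.8636.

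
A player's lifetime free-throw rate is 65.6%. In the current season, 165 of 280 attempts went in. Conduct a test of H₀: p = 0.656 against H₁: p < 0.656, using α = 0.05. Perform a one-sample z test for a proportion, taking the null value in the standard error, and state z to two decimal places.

p̂ = 165/280 = 0.5893.
Standard error under H₀: √(0.656×0.344/280) = 0.0284.
z = (0.5893 − 0.656)/0.0284 = -0.0667/0.0284 = -2.35.
p-value = P(Z < -2.350) ≈ 0.0094; since p < α = 0.05, reject H₀.

z = -2.35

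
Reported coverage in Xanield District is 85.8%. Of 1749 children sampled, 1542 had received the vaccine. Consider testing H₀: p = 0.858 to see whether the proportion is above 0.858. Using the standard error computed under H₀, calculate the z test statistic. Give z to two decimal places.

z = 2.83

p̂ = 1542/1749 ≈ 0.88165.
Under H₀, SE = √(0.858·0.142/1749) = √(6.96604e-05) = 0.00835.
z = (0.88165 − 0.858)/0.00835 = 0.02365/0.00835 = 2.83.
p-value = P(Z > 2.833) ≈ 0.0023.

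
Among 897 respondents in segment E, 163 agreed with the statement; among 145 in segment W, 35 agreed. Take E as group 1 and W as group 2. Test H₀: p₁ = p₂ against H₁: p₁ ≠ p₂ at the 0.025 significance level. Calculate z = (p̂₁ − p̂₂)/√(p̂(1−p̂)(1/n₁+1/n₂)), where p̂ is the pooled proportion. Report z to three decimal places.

z = -1.699

p̂₁ = 163/897 ≈ 0.18172, p̂₂ = 35/145 ≈ 0.24138.
Pooled p̂ = (163+35)/(897+145) = 198/1042 = 0.19002.
SE = √(p̂(1−p̂)(1/n₁+1/n₂)) = √(0.19002·0.80998·0.00801138) = √(0.00123305) = 0.03511.
z = (0.18172 − 0.24138)/0.03511 = -0.05966/0.03511 = -1.699.
p-value = 2·P(Z > 1.699) ≈ 0.0893; since p > α = 0.025, fail to reject H₀.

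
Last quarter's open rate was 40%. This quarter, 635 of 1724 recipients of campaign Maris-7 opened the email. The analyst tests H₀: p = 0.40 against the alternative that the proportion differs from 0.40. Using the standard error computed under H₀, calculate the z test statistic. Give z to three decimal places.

p̂ = 635/1724 ≈ 0.36833.
SE = √(p₀(1−p₀)/n) = √(0.24/1724) = 0.01180.
z = (0.36833 − 0.4)/0.01180 = -0.03167/0.01180 = -2.684.

z = -2.684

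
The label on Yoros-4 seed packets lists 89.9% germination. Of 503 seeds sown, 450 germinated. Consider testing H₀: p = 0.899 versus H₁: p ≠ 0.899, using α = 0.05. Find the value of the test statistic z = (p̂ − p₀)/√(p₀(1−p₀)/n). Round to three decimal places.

z = -0.325

p̂ = 450/503 ≈ 0.89463.
Standard error under H₀: √(0.899×0.101/503) = 0.01344.
z = (0.89463 − 0.899)/0.01344 = -0.00437/0.01344 = -0.325.
Two-sided p-value ≈ 2·Φ(−0.325) = 0.7451, so at α = 0.05 we fail to reject H₀.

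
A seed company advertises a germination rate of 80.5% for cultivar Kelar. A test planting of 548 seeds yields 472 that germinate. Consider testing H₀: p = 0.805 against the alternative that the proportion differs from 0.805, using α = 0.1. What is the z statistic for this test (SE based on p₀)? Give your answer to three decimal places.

z = 3.327

p̂ = 472/548 ≈ 0.861314.
Under H₀, SE = √(0.805·0.195/548) = √(0.000286451) = 0.016925.
z = (0.861314 − 0.805)/0.016925 = 0.056314/0.016925 = 3.327.
p-value = 2·P(Z > 3.327) ≈ 0.0009. With α = 0.1, reject H₀.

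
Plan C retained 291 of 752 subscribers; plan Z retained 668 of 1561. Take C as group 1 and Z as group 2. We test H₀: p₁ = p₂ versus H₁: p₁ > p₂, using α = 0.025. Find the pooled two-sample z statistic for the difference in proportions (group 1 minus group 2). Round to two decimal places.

z = -1.87

p̂₁ = 291/752 ≈ 0.3870, p̂₂ = 668/1561 ≈ 0.4279.
Pooled p̂ = (291+668)/(752+1561) = 959/2313 = 0.4146.
SE = √(p̂(1−p̂)(1/n₁+1/n₂)) = √(0.4146·0.5854·0.0019704) = √(0.000478234) = 0.0219.
z = (0.3870 − 0.4279)/0.0219 = -0.0409/0.0219 = -1.87.
p-value = P(Z > -1.873) ≈ 0.9695; since p > α = 0.025, fail to reject H₀.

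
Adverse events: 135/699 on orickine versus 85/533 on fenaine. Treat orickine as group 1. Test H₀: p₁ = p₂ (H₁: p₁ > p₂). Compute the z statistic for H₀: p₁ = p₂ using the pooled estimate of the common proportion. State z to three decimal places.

p̂₁ = 135/699 ≈ 0.193133, p̂₂ = 85/533 ≈ 0.159475.
Pooled p̂ = (135+85)/(699+533) = 220/1232 = 0.178571.
SE = √(0.146684 × 0.00330679) = 0.022024.
z = (0.193133 − 0.159475)/0.022024 = 0.033658/0.022024 = 1.528.
p-value = P(Z > 1.528) ≈ 0.0632.

z = 1.528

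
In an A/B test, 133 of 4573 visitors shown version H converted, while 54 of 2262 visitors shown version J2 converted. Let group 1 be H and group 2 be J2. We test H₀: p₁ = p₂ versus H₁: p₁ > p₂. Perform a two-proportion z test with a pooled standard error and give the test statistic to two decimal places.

p̂₁ = 133/4573 = 0.0291, p̂₂ = 54/2262 = 0.0239.
Pooled p̂ = (133+54)/(4573+2262) = 187/6835 = 0.0274.
SE = √(0.0266107 × 0.000660761) = 0.0042.
z = (0.0291 − 0.0239)/0.0042 = 0.0052/0.0042 = 1.24.

z = 1.24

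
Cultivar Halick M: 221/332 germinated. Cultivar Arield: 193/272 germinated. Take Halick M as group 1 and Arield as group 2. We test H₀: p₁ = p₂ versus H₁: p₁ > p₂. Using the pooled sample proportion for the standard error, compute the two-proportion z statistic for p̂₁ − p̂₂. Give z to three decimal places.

z = -1.156

p̂₁ = 221/332 ≈ 0.66566, p̂₂ = 193/272 ≈ 0.70956.
Pooled p̂ = (221+193)/(332+272) = 414/604 = 0.68543.
SE = √(0.215616 × 0.00668852) = 0.03798.
z = (0.66566 − 0.70956)/0.03798 = -0.04390/0.03798 = -1.156.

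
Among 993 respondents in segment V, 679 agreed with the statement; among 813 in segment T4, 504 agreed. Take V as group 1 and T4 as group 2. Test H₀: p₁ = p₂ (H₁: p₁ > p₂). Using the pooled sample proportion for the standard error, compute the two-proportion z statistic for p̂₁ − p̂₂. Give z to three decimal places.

z = 2.840

p̂₁ = 679/993 = 0.683787, p̂₂ = 504/813 = 0.619926.
Pooled p̂ = (679+504)/(993+813) = 1183/1806 = 0.655039.
SE = √(p̂(1−p̂)(1/n₁+1/n₂)) = √(0.655039·0.344961·0.00223706) = √(0.000505493) = 0.022483.
z = (0.683787 − 0.619926)/0.022483 = 0.063861/0.022483 = 2.840.
p-value = P(Z > 2.840) ≈ 0.0023.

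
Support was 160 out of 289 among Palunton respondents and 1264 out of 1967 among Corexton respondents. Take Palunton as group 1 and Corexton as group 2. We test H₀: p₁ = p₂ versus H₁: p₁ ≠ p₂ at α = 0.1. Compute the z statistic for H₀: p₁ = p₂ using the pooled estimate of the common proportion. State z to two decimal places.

z = -2.93

p̂₁ = 160/289 ≈ 0.5536, p̂₂ = 1264/1967 ≈ 0.6426.
Pooled p̂ = (160+1264)/(289+1967) = 1424/2256 = 0.6312.
SE = √(0.232785 × 0.0039686) = 0.0304.
z = (0.5536 − 0.6426)/0.0304 = -0.0890/0.0304 = -2.93.
Two-sided p-value ≈ 2·Φ(−2.927) = 0.0034. With α = 0.1, reject H₀.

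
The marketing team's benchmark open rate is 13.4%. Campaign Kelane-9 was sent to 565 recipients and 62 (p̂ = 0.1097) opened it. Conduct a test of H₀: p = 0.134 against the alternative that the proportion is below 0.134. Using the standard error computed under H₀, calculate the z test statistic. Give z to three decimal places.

z = -1.693

p̂ = 62/565 ≈ 0.109735.
SE = √(p₀(1−p₀)/n) = √(0.11604/565) = 0.014331.
z = (0.109735 − 0.134)/0.014331 = -0.024265/0.014331 = -1.693.
p-value = P(Z < -1.693) ≈ 0.0452.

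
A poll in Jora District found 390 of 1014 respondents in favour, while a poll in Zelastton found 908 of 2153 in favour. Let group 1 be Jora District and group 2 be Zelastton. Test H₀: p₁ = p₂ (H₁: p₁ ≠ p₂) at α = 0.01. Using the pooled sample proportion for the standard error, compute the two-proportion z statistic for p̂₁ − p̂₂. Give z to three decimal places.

p̂₁ = 390/1014 = 0.38462, p̂₂ = 908/2153 = 0.42174.
Pooled p̂ = (390+908)/(1014+2153) = 1298/3167 = 0.40985.
SE = √(p̂(1−p̂)(1/n₁+1/n₂)) = √(0.40985·0.59015·0.00145066) = √(0.000350876) = 0.01873.
z = (0.38462 − 0.42174)/0.01873 = -0.03712/0.01873 = -1.982.
p-value = 2·P(Z > 1.982) ≈ 0.0475. With α = 0.01, fail to reject H₀.

z = -1.982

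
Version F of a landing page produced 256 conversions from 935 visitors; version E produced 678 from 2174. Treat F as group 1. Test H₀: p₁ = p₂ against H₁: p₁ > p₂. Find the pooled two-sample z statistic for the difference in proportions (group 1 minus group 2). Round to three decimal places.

p̂₁ = 256/935 = 0.27380, p̂₂ = 678/2174 = 0.31187.
Pooled p̂ = (256+678)/(935+2174) = 934/3109 = 0.30042.
SE = √(0.210167 × 0.0015295) = 0.01793.
z = (0.27380 − 0.31187)/0.01793 = -0.03807/0.01793 = -2.123.
p-value = P(Z > -2.123) ≈ 0.9831.

z = -2.123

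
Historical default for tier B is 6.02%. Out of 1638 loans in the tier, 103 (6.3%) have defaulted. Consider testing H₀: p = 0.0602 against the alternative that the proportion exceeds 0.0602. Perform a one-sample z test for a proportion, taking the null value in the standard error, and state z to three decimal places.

z = 0.456

p̂ = 103/1638 = 0.06288.
Under H₀, SE = √(0.0602·0.9398/1638) = √(3.45397e-05) = 0.00588.
z = (0.06288 − 0.0602)/0.00588 = 0.00268/0.00588 = 0.456.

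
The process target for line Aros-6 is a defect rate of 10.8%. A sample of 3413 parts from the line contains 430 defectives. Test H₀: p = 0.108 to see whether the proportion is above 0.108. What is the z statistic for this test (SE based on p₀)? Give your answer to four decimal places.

z = 3.3859

p̂ = 430/3413 ≈ 0.12598887.
Under H₀, SE = √(0.108·0.892/3413) = √(2.82262e-05) = 0.00531283.
z = (0.12598887 − 0.108)/0.00531283 = 0.01798887/0.00531283 = 3.3859.
p-value = P(Z > 3.386) ≈ 0.0004.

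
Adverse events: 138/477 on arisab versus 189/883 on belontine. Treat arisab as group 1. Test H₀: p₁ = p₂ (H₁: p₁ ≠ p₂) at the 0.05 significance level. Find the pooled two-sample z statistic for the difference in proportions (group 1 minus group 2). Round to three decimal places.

p̂₁ = 138/477 ≈ 0.289308, p̂₂ = 189/883 ≈ 0.214043.
Pooled p̂ = (138+189)/(477+883) = 327/1360 = 0.240441.
SE = √(p̂(1−p̂)(1/n₁+1/n₂)) = √(0.240441·0.759559·0.00322894) = √(0.000589699) = 0.024284.
z = (0.289308 − 0.214043)/0.024284 = 0.075265/0.024284 = 3.099.
p-value = 2·P(Z > 3.099) ≈ 0.0019; since p < α = 0.05, reject H₀.

z = 3.099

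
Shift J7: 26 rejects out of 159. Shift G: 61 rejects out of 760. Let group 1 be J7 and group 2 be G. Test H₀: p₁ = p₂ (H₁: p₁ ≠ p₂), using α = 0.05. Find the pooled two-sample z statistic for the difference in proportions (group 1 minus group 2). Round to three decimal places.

z = 3.261

p̂₁ = 26/159 ≈ 0.16352, p̂₂ = 61/760 ≈ 0.08026.
Pooled p̂ = (26+61)/(159+760) = 87/919 = 0.09467.
SE = √(0.0857061 × 0.0076051) = 0.02553.
z = (0.16352 − 0.08026)/0.02553 = 0.08326/0.02553 = 3.261.
Two-sided p-value ≈ 2·Φ(−3.261) = 0.0011, so at α = 0.05 we reject H₀.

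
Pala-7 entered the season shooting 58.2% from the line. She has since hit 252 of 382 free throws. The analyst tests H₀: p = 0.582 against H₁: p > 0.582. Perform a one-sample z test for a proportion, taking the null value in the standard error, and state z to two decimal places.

z = 3.08

p̂ = 252/382 ≈ 0.6597.
Standard error under H₀: √(0.582×0.418/382) = 0.0252.
z = (0.6597 − 0.582)/0.0252 = 0.0777/0.0252 = 3.08.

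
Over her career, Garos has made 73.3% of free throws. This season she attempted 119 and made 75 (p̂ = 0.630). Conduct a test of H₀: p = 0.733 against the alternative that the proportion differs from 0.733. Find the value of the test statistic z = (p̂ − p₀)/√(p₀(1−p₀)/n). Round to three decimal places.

z = -2.534

p̂ = 75/119 = 0.63025.
Under H₀, SE = √(0.733·0.267/119) = √(0.00164463) = 0.04055.
z = (0.63025 − 0.733)/0.04055 = -0.10275/0.04055 = -2.534.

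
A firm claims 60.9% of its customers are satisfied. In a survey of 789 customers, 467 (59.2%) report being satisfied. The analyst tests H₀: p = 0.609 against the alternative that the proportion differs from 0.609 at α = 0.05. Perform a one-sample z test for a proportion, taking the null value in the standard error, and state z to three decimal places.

p̂ = 467/789 = 0.59189.
SE = √(p₀(1−p₀)/n) = √(0.23812/789) = 0.01737.
z = (0.59189 − 0.609)/0.01737 = -0.01711/0.01737 = -0.985.
p-value = 2·P(Z > 0.985) ≈ 0.3246. With α = 0.05, fail to reject H₀.

z = -0.985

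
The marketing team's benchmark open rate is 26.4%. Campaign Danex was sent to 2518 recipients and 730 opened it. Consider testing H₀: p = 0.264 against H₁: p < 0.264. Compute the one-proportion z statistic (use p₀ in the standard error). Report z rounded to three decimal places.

z = 2.950

p̂ = 730/2518 ≈ 0.289913.
Under H₀, SE = √(0.264·0.736/2518) = √(7.7166e-05) = 0.008784.
z = (0.289913 − 0.264)/0.008784 = 0.025913/0.008784 = 2.950.
p-value = P(Z < 2.950) ≈ 0.9984.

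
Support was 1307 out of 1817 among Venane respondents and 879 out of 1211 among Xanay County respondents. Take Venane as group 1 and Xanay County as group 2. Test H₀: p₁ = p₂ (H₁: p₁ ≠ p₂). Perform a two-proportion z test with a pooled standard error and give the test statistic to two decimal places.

p̂₁ = 1307/1817 = 0.7193, p̂₂ = 879/1211 = 0.7258.
Pooled p̂ = (1307+879)/(1817+1211) = 2186/3028 = 0.7219.
SE = √(p̂(1−p̂)(1/n₁+1/n₂)) = √(0.7219·0.2781·0.00137612) = √(0.000276253) = 0.0166.
z = (0.7193 − 0.7258)/0.0166 = -0.0065/0.0166 = -0.39.
Two-sided p-value ≈ 2·Φ(−0.393) = 0.6945.

z = -0.39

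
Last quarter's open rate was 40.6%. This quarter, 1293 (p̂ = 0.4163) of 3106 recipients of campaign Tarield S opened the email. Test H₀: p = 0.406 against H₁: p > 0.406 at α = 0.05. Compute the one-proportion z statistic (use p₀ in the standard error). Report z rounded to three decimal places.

p̂ = 1293/3106 = 0.41629.
SE = √(p₀(1−p₀)/n) = √(0.24116/3106) = 0.00881.
z = (0.41629 − 0.406)/0.00881 = 0.01029/0.00881 = 1.168.
p-value = P(Z > 1.168) ≈ 0.1214; since p > α = 0.05, fail to reject H₀.

z = 1.168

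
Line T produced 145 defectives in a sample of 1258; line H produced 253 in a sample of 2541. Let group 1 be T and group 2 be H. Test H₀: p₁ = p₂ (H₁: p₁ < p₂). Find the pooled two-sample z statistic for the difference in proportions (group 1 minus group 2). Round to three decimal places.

p̂₁ = 145/1258 = 0.115262, p̂₂ = 253/2541 = 0.099567.
Pooled p̂ = (145+253)/(1258+2541) = 398/3799 = 0.104764.
SE = √(p̂(1−p̂)(1/n₁+1/n₂)) = √(0.104764·0.895236·0.00118846) = √(0.000111464) = 0.010558.
z = (0.115262 − 0.099567)/0.010558 = 0.015695/0.010558 = 1.487.
p-value = P(Z < 1.487) ≈ 0.9314.

z = 1.487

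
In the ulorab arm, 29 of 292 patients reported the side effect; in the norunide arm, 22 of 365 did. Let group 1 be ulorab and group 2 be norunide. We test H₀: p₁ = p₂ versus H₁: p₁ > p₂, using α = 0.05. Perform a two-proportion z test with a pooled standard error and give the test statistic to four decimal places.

z = 1.8583

p̂₁ = 29/292 ≈ 0.099315, p̂₂ = 22/365 ≈ 0.060274.
Pooled p̂ = (29+22)/(292+365) = 51/657 = 0.077626.
SE = √(p̂(1−p̂)(1/n₁+1/n₂)) = √(0.077626·0.922374·0.00616438) = √(0.000441369) = 0.021009.
z = (0.099315 − 0.060274)/0.021009 = 0.039041/0.021009 = 1.8583.
p-value = P(Z > 1.858) ≈ 0.0316, so at α = 0.05 we reject H₀.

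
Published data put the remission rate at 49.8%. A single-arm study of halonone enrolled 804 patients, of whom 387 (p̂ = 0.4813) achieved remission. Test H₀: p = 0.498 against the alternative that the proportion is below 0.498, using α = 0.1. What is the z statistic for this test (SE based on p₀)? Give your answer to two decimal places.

p̂ = 387/804 ≈ 0.48134.
Standard error under H₀: √(0.498×0.502/804) = 0.01763.
z = (0.48134 − 0.498)/0.01763 = -0.01666/0.01763 = -0.94.
p-value = P(Z < -0.945) ≈ 0.1724, so at α = 0.1 we fail to reject H₀.

z = -0.94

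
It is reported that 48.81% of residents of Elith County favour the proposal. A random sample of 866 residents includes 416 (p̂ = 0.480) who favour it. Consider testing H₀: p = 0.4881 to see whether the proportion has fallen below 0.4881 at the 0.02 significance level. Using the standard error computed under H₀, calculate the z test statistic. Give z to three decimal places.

p̂ = 416/866 = 0.48037.
Standard error under H₀: √(0.4881×0.5119/866) = 0.01699.
z = (0.48037 − 0.4881)/0.01699 = -0.00773/0.01699 = -0.455.
p-value = P(Z < -0.455) ≈ 0.3245, so at α = 0.02 we fail to reject H₀.

z = -0.455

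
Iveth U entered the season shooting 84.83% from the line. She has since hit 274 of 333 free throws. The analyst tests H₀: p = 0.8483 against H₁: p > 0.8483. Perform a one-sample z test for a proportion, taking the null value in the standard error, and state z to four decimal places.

z = -1.2960

p̂ = 274/333 ≈ 0.822823.
SE = √(p₀(1−p₀)/n) = √(0.12869/333) = 0.019658.
z = (0.822823 − 0.8483)/0.019658 = -0.025477/0.019658 = -1.2960.
p-value = P(Z > -1.296) ≈ 0.9025.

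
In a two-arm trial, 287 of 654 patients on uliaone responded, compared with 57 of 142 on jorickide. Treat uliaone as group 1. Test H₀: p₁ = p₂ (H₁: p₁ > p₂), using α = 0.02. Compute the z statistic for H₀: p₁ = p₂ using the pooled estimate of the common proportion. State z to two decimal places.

z = 0.82

p̂₁ = 287/654 ≈ 0.43884, p̂₂ = 57/142 ≈ 0.40141.
Pooled p̂ = (287+57)/(654+142) = 344/796 = 0.43216.
SE = √(p̂(1−p̂)(1/n₁+1/n₂)) = √(0.43216·0.56784·0.00857131) = √(0.00210338) = 0.04586.
z = (0.43884 − 0.40141)/0.04586 = 0.03743/0.04586 = 0.82.
p-value = P(Z > 0.816) ≈ 0.2072, so at α = 0.02 we fail to reject H₀.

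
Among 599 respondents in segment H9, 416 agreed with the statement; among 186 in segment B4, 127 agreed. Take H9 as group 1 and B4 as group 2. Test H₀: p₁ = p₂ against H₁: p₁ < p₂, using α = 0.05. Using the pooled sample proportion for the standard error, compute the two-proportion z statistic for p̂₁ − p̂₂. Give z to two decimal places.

z = 0.30

p̂₁ = 416/599 ≈ 0.6945, p̂₂ = 127/186 ≈ 0.6828.
Pooled p̂ = (416+127)/(599+186) = 543/785 = 0.6917.
SE = √(p̂(1−p̂)(1/n₁+1/n₂)) = √(0.6917·0.3083·0.00704579) = √(0.00150247) = 0.0388.
z = (0.6945 − 0.6828)/0.0388 = 0.0117/0.0388 = 0.30.
p-value = P(Z < 0.302) ≈ 0.6186; since p > α = 0.05, fail to reject H₀.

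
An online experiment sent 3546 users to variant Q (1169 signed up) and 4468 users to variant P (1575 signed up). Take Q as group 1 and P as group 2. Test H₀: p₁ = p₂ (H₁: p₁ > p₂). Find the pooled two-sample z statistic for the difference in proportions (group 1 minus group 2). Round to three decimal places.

z = -2.140

p̂₁ = 1169/3546 = 0.329667, p̂₂ = 1575/4468 = 0.352507.
Pooled p̂ = (1169+1575)/(3546+4468) = 2744/8014 = 0.342401.
SE = √(0.225162 × 0.000505822) = 0.010672.
z = (0.329667 − 0.352507)/0.010672 = -0.022840/0.010672 = -2.140.
p-value = P(Z > -2.140) ≈ 0.9838.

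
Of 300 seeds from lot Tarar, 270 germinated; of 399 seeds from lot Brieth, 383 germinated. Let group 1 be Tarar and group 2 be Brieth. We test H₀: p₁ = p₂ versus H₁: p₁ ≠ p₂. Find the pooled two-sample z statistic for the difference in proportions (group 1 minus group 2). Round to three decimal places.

p̂₁ = 270/300 = 0.90000, p̂₂ = 383/399 = 0.95990.
Pooled p̂ = (270+383)/(300+399) = 653/699 = 0.93419.
SE = √(0.0614776 × 0.0058396) = 0.01895.
z = (0.90000 − 0.95990)/0.01895 = -0.05990/0.01895 = -3.161.
Two-sided p-value ≈ 2·Φ(−3.161) = 0.0016.

z = -3.161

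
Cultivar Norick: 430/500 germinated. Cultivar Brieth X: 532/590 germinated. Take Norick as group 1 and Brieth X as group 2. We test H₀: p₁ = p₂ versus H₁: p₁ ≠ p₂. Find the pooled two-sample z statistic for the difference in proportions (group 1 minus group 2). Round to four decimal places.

z = -2.1307

p̂₁ = 430/500 ≈ 0.860000, p̂₂ = 532/590 ≈ 0.901695.
Pooled p̂ = (430+532)/(500+590) = 962/1090 = 0.882569.
SE = √(0.103641 × 0.00369492) = 0.019569.
z = (0.860000 − 0.901695)/0.019569 = -0.041695/0.019569 = -2.1307.
p-value = 2·P(Z > 2.131) ≈ 0.0331.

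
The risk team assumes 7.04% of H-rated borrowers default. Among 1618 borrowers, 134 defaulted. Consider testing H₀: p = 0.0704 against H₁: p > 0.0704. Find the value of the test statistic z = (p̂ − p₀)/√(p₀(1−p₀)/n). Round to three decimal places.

z = 1.953

p̂ = 134/1618 ≈ 0.08282.
Under H₀, SE = √(0.0704·0.9296/1618) = √(4.04474e-05) = 0.00636.
z = (0.08282 − 0.0704)/0.00636 = 0.01242/0.00636 = 1.953.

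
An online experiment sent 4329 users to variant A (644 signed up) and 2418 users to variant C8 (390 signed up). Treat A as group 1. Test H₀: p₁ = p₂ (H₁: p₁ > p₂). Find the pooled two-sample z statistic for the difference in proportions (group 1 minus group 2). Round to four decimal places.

p̂₁ = 644/4329 = 0.148764, p̂₂ = 390/2418 = 0.161290.
Pooled p̂ = (644+390)/(4329+2418) = 1034/6747 = 0.153253.
SE = √(0.129767 × 0.000644565) = 0.009146.
z = (0.148764 − 0.161290)/0.009146 = -0.012526/0.009146 = -1.3696.
p-value = P(Z > -1.370) ≈ 0.9146.

z = -1.3696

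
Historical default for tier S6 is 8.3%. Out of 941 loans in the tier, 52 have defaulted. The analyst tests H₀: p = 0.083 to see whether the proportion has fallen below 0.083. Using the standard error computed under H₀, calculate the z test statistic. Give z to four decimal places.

p̂ = 52/941 = 0.0552604.
Under H₀, SE = √(0.083·0.917/941) = √(8.08831e-05) = 0.0089935.
z = (0.0552604 − 0.083)/0.0089935 = -0.0277396/0.0089935 = -3.0844.
p-value = P(Z < -3.084) ≈ 0.0010.

z = -3.0844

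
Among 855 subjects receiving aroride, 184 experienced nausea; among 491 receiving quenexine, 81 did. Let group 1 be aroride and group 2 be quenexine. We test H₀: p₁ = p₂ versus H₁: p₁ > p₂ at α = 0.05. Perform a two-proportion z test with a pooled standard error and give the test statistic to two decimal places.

p̂₁ = 184/855 = 0.2152, p̂₂ = 81/491 = 0.1650.
Pooled p̂ = (184+81)/(855+491) = 265/1346 = 0.1969.
SE = √(0.158118 × 0.00320625) = 0.0225.
z = (0.2152 − 0.1650)/0.0225 = 0.0502/0.0225 = 2.23.
p-value = P(Z > 2.231) ≈ 0.0128; since p < α = 0.05, reject H₀.

z = 2.23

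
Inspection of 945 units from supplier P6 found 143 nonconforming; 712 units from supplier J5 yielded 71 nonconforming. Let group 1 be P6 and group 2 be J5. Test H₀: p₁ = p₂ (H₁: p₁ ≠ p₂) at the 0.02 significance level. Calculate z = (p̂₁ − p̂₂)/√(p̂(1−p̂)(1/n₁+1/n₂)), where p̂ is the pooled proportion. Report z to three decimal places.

z = 3.101

p̂₁ = 143/945 ≈ 0.15132, p̂₂ = 71/712 ≈ 0.09972.
Pooled p̂ = (143+71)/(945+712) = 214/1657 = 0.12915.
SE = √(p̂(1−p̂)(1/n₁+1/n₂)) = √(0.12915·0.87085·0.0024627) = √(0.000276978) = 0.01664.
z = (0.15132 − 0.09972)/0.01664 = 0.05160/0.01664 = 3.101.
p-value = 2·P(Z > 3.101) ≈ 0.0019; since p < α = 0.02, reject H₀.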